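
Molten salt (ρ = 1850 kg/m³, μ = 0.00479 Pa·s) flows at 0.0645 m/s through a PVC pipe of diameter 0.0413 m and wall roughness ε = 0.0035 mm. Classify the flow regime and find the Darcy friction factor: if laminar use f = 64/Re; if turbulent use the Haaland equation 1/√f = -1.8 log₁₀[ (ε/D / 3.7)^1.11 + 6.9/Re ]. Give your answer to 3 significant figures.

f ≈ 0.0622

Re = ρVD/μ = 1850·0.0645·0.0413/0.00479 = 1029.
Re < 2300 → laminar, so f = 64/Re = 0.06221 (roughness is irrelevant in laminar flow).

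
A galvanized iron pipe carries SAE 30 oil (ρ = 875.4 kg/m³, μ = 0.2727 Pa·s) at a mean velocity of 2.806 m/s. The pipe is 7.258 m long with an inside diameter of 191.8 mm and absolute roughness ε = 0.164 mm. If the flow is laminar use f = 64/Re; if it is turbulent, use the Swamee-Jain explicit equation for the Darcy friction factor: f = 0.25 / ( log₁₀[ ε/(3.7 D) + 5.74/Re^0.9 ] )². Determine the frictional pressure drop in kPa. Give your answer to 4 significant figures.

ΔP ≈ 4.831 kPa

Reynolds number Re = ρVD/μ = 875.4 · 2.806 · 0.1918 / 0.273 = 1728.
Re < 2300 → laminar flow, so f = 64/Re = 64/1728 = 0.03704 (the turbulent correlation is not needed).
Darcy-Weisbach: ΔP = f(L/D)(ρV²/2) = 0.03704·(7.258/0.1918)·(875.4·2.806²/2) = 0.03704·37.84·3446 = 4831 Pa.
ΔP = 4831 Pa = 4.831 kPa.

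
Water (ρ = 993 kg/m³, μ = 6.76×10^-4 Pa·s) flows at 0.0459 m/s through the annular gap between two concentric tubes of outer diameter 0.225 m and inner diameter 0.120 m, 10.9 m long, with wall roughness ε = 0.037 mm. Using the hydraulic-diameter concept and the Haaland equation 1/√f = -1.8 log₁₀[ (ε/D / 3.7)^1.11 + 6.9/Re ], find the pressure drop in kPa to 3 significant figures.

ΔP ≈ 0.00373 kPa

Hydraulic diameter D_h = 4A/P = D_o - D_i = 0.225 - 0.12 = 0.105 m.
Re = ρVD_h/μ = 993·0.0459·0.105/0.000676 = 7080.
ε/D_h = 3.7e-05/0.105 = 0.000352; Haaland gives 1/√f = -1.8 log₁₀[3.44e-05+0.000975] = 5.393, so f = 0.03438.
ΔP = f(L/D_h)(ρV²/2) = 0.03438·10.9/0.105·1.046 = 3.734 Pa.
ΔP = 0.00373 kPa.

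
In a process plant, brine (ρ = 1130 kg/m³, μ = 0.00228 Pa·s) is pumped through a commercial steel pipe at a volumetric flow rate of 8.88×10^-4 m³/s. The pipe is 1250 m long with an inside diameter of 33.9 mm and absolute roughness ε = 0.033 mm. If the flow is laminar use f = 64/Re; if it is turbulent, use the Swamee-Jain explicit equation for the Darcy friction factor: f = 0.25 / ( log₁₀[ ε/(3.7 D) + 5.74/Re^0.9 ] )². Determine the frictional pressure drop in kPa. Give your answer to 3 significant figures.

Cross-sectional area A = πD²/4 = π(0.0339)²/4 = 0.0009026 m²; mean velocity V = Q/A = 0.000888/0.0009026 = 0.9838 m/s.
Reynolds number Re = ρVD/μ = 1130 · 0.9838 · 0.0339 / 0.00228 = 1.653e+04.
Re > 4000 → turbulent. Relative roughness ε/D = 3.3e-05/0.0339 = 0.000973. Swamee-Jain: f = 0.25/(log₁₀[0.000973/3.7 + 5.74/1.653e+04^0.9])² = 0.25/(log₁₀[0.000263 + 0.000917])² = 0.25/(-2.928)² = 0.02916.
Darcy-Weisbach: ΔP = f(L/D)(ρV²/2) = 0.02916·(1250/0.0339)·(1130·0.9838²/2) = 0.02916·3.687e+04·546.9 = 5.88e+05 Pa.
ΔP = 5.88e+05 Pa = 588 kPa.

ΔP ≈ 588 kPa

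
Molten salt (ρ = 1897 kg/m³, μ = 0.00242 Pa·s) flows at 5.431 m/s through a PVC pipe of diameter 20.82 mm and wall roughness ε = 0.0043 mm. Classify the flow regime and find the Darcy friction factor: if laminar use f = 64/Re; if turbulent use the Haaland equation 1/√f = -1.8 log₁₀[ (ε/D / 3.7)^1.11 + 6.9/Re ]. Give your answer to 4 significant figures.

f ≈ 0.01916

Re = ρVD/μ = 1897·5.431·0.02082/0.00242 = 8.864e+04.
Re > 4000 → turbulent. ε/D = 4.3e-06/0.02082 = 0.000207; Haaland: 1/√f = -1.8 log₁₀[1.9e-05 + 7.78e-05] = 7.225, so f = 0.01916.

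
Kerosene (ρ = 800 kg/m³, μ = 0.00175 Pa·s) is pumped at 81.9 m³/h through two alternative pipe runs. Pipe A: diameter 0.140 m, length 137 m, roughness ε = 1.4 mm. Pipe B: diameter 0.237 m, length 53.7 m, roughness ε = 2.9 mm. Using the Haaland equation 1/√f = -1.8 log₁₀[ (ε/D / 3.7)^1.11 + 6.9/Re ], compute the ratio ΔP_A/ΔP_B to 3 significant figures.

ΔP_A/ΔP_B ≈ 32.9

Pipe A: V = Q/A = 0.02275/0.01539 = 1.478 m/s; Re = 9.458e+04; ε/D = 0.01; Haaland → f = 0.03857; ΔP_A = f(L/D)(ρV²/2) = 3.297e+04 Pa.
Pipe B: V = Q/A = 0.02275/0.04412 = 0.5157 m/s; Re = 5.587e+04; ε/D = 0.0122; Haaland → f = 0.04159; ΔP_B = f(L/D)(ρV²/2) = 1003 Pa.
ΔP_A/ΔP_B = 3.297e+04/1003 = 32.9.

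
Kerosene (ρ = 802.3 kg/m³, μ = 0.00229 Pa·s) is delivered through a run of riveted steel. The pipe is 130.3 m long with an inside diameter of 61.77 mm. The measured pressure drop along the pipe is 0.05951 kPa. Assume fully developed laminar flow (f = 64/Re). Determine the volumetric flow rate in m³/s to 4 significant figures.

Q ≈ 7.126×10^-5 m³/s

For laminar flow, f = 64/Re with Re = ρVD/μ, so Darcy-Weisbach reduces to ΔP = 32μLV/D². Solving for V: V = ΔP·D²/(32μL) = 59.51·(0.06177)²/(32·0.00229·130.3) = 0.02378 m/s.
Check: Re = ρVD/μ = 802.3·0.02378·0.06177/0.00229 = 514.6 < 2300, so the laminar assumption holds.
Q = V·A = 0.02378·(π/4·0.06177²) = 7.126e-05 m³/s = 7.126×10^-5 m³/s.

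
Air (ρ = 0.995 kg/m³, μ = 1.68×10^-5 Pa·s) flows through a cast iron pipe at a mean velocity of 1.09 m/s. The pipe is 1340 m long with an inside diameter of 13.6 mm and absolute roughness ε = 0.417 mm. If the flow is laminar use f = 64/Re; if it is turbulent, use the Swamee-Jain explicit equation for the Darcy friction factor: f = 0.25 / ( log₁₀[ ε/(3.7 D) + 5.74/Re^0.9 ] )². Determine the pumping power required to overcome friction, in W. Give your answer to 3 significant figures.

P ≈ 0.672 W

Reynolds number Re = ρVD/μ = 0.995 · 1.09 · 0.0136 / 1.68e-05 = 878.
Re < 2300 → laminar flow, so f = 64/Re = 64/878 = 0.0729 (the turbulent correlation is not needed).
Darcy-Weisbach: ΔP = f(L/D)(ρV²/2) = 0.0729·(1340/0.0136)·(0.995·1.09²/2) = 0.0729·9.853e+04·0.5911 = 4245 Pa.
Q = V·A = 1.09·0.0001453 = 0.0001583 m³/s.
Pumping power P = QΔP = 0.0001583·4245 = 0.6722 W = 0.672 W.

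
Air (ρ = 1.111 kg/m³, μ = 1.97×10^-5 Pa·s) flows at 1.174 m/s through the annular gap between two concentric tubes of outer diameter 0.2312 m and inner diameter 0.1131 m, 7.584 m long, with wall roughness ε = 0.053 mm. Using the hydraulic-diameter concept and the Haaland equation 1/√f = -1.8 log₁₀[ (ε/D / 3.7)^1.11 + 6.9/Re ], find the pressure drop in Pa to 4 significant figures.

ΔP ≈ 1.650 Pa

Hydraulic diameter D_h = 4A/P = D_o - D_i = 0.2312 - 0.1131 = 0.1181 m.
Re = ρVD_h/μ = 1.111·1.174·0.1181/1.97e-05 = 7819.
ε/D_h = 5.3e-05/0.1181 = 0.000449; Haaland gives 1/√f = -1.8 log₁₀[4.5e-05+0.000882] = 5.459, so f = 0.03356.
ΔP = f(L/D_h)(ρV²/2) = 0.03356·7.584/0.1181·0.7656 = 1.65 Pa.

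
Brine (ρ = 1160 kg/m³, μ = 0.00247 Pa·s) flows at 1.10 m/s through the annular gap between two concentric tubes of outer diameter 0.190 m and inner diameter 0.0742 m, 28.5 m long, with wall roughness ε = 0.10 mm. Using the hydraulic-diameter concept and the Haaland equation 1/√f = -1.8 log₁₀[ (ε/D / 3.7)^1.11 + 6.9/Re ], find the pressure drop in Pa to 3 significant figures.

ΔP ≈ 3930 Pa

Hydraulic diameter D_h = 4A/P = D_o - D_i = 0.19 - 0.0742 = 0.1158 m.
Re = ρVD_h/μ = 1160·1.1·0.1158/0.00247 = 5.982e+04.
ε/D_h = 0.0001/0.1158 = 0.000864; Haaland gives 1/√f = -1.8 log₁₀[9.3e-05+0.000115] = 6.626, so f = 0.02278.
ΔP = f(L/D_h)(ρV²/2) = 0.02278·28.5/0.1158·701.8 = 3934 Pa.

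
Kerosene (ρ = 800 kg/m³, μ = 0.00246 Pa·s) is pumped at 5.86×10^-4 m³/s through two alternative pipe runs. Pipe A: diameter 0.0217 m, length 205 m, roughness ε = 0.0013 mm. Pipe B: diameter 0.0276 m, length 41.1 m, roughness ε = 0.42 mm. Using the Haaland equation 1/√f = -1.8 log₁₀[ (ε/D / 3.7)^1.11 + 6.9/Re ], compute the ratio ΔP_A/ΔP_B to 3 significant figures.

Pipe A: V = Q/A = 0.000586/0.0003698 = 1.584 m/s; Re = 1.118e+04; ε/D = 5.99e-05; Haaland → f = 0.03002; ΔP_A = f(L/D)(ρV²/2) = 2.848e+05 Pa.
Pipe B: V = Q/A = 0.000586/0.0005983 = 0.9795 m/s; Re = 8791; ε/D = 0.0152; Haaland → f = 0.04867; ΔP_B = f(L/D)(ρV²/2) = 2.781e+04 Pa.
ΔP_A/ΔP_B = 2.848e+05/2.781e+04 = 10.2.

ΔP_A/ΔP_B ≈ 10.2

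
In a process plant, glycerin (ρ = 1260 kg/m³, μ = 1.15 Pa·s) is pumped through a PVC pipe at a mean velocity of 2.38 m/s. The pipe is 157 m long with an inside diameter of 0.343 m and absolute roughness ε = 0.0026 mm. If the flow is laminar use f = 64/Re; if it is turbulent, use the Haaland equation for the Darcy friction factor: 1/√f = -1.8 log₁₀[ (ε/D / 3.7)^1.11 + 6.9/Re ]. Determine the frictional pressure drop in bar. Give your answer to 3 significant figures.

Reynolds number Re = ρVD/μ = 1260 · 2.38 · 0.343 / 1.15 = 894.4.
Re < 2300 → laminar flow, so f = 64/Re = 64/894.4 = 0.07155 (the turbulent correlation is not needed).
Darcy-Weisbach: ΔP = f(L/D)(ρV²/2) = 0.07155·(157/0.343)·(1260·2.38²/2) = 0.07155·457.7·3569 = 1.169e+05 Pa.
ΔP = 1.169e+05 Pa = 1.17 bar.

ΔP ≈ 1.17 bar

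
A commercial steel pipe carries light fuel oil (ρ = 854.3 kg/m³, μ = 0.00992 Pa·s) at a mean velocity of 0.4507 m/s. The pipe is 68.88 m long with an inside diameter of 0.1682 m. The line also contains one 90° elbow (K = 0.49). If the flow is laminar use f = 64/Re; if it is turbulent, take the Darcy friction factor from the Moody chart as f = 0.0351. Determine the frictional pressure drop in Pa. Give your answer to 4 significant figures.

Reynolds number Re = ρVD/μ = 854.3 · 0.4507 · 0.1682 / 0.00992 = 6528.
Re > 4000 → turbulent; use the Moody-chart value f = 0.0351.
Total minor-loss coefficient ΣK = 1·0.49 = 0.49.
ΔP = [f·L/D + ΣK]·(ρV²/2) = [0.0351·68.88/0.1682 + 0.49]·(854.3·0.4507²/2) = [14.37 + 0.49]·86.77 = 1290 Pa.

ΔP ≈ 1290 Pa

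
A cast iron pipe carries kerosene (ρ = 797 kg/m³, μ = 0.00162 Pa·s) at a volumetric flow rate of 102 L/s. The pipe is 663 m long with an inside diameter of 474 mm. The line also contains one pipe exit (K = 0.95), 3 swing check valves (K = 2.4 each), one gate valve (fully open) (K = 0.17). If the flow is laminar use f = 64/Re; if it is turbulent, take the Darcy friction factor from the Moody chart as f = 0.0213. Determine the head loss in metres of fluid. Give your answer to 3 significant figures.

h_f ≈ 0.649 m

Q = 102 L/s = 102/1000 = 0.102 m³/s.
Cross-sectional area A = πD²/4 = π(0.474)²/4 = 0.1765 m²; mean velocity V = Q/A = 0.102/0.1765 = 0.578 m/s.
Reynolds number Re = ρVD/μ = 797 · 0.578 · 0.474 / 0.00162 = 1.348e+05.
Re > 4000 → turbulent; use the Moody-chart value f = 0.0213.
Total minor-loss coefficient ΣK = 1·0.95 + 3·2.4 + 1·0.17 = 8.32.
ΔP = [f·L/D + ΣK]·(ρV²/2) = [0.0213·663/0.474 + 8.32]·(797·0.578²/2) = [29.79 + 8.32]·133.1 = 5075 Pa.
Head loss h_f = ΔP/(ρg) = 5075/(797·9.81) = 0.649 m.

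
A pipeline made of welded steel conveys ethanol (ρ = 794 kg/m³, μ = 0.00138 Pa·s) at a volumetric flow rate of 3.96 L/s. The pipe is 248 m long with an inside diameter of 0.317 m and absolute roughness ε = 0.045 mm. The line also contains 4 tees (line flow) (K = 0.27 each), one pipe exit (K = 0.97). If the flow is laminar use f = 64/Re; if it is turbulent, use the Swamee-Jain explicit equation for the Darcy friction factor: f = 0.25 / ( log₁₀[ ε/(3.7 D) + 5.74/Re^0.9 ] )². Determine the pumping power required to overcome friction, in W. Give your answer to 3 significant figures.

Q = 3.96 L/s = 3.96/1000 = 0.00396 m³/s.
Cross-sectional area A = πD²/4 = π(0.317)²/4 = 0.07892 m²; mean velocity V = Q/A = 0.00396/0.07892 = 0.05017 m/s.
Reynolds number Re = ρVD/μ = 794 · 0.05017 · 0.317 / 0.00138 = 9151.
Re > 4000 → turbulent. Relative roughness ε/D = 4.5e-05/0.317 = 0.000142. Swamee-Jain: f = 0.25/(log₁₀[0.000142/3.7 + 5.74/9151^0.9])² = 0.25/(log₁₀[3.84e-05 + 0.00156])² = 0.25/(-2.796)² = 0.03198.
Total minor-loss coefficient ΣK = 4·0.27 + 1·0.97 = 2.05.
ΔP = [f·L/D + ΣK]·(ρV²/2) = [0.03198·248/0.317 + 2.05]·(794·0.05017²/2) = [25.02 + 2.05]·0.9995 = 27.06 Pa.
Pumping power P = QΔP = 0.00396·27.06 = 0.1071 W = 0.107 W.

P ≈ 0.107 W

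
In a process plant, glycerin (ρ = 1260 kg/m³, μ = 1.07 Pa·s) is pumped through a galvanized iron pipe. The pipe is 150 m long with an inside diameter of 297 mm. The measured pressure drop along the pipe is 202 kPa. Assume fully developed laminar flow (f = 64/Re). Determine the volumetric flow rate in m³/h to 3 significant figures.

For laminar flow, f = 64/Re with Re = ρVD/μ, so Darcy-Weisbach reduces to ΔP = 32μLV/D². Solving for V: V = ΔP·D²/(32μL) = 2.02e+05·(0.297)²/(32·1.07·150) = 3.469 m/s.
Check: Re = ρVD/μ = 1260·3.469·0.297/1.07 = 1213 < 2300, so the laminar assumption holds.
Q = V·A = 3.469·(π/4·0.297²) = 0.2403 m³/s = 865 m³/h.

Q ≈ 865 m³/h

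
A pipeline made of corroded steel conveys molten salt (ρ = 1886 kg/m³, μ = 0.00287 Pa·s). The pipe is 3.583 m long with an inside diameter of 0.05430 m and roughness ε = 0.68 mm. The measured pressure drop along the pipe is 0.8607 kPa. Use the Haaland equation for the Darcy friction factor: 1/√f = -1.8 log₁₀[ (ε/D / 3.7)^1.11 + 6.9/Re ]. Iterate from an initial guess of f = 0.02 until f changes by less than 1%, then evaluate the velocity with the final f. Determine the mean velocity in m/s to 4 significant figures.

V ≈ 0.5646 m/s

Rearranging Darcy-Weisbach: V = √(2·ΔP·D/(f·L·ρ)). With ε/D = 0.00068/0.0543 = 0.0125, iterate starting from f = 0.02:
  f = 0.02 → V = √(2·860.7·0.0543/(0.02·3.583·1886)) = 0.8316 m/s; Re = ρVD/μ = 2.968e+04; f → 0.04266
  f = 0.04266 → V = 0.5694 m/s; Re = 2.032e+04; f → 0.04337
  f = 0.04337 → V = 0.5647 m/s; Re = 2.015e+04; f → 0.04339
Converged (Δf/f < 1%). With the final f = 0.04339: V = √(2·860.7·0.0543/(0.04339·3.583·1886)) = 0.5646 m/s.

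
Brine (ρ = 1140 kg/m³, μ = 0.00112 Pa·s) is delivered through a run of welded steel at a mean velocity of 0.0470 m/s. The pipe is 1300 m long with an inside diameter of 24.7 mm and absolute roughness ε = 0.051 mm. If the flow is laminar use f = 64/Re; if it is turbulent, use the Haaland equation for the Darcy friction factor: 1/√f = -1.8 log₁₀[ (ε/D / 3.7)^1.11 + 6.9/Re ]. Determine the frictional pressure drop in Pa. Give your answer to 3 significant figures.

ΔP ≈ 3590 Pa

Reynolds number Re = ρVD/μ = 1140 · 0.047 · 0.0247 / 0.00112 = 1182.
Re < 2300 → laminar flow, so f = 64/Re = 64/1182 = 0.05416 (the turbulent correlation is not needed).
Darcy-Weisbach: ΔP = f(L/D)(ρV²/2) = 0.05416·(1300/0.0247)·(1140·0.047²/2) = 0.05416·5.263e+04·1.259 = 3589 Pa.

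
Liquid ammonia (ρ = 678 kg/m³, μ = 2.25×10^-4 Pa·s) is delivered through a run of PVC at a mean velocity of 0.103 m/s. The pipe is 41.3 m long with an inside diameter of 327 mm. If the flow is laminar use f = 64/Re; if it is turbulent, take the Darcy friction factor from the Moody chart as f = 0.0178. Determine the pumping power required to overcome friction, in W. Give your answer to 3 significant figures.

Reynolds number Re = ρVD/μ = 678 · 0.103 · 0.327 / 0.000225 = 1.015e+05.
Re > 4000 → turbulent; use the Moody-chart value f = 0.0178.
Darcy-Weisbach: ΔP = f(L/D)(ρV²/2) = 0.0178·(41.3/0.327)·(678·0.103²/2) = 0.0178·126.3·3.596 = 8.085 Pa.
Q = V·A = 0.103·0.08398 = 0.00865 m³/s.
Pumping power P = QΔP = 0.00865·8.085 = 0.06994 W = 0.0699 W.

P ≈ 0.0699 W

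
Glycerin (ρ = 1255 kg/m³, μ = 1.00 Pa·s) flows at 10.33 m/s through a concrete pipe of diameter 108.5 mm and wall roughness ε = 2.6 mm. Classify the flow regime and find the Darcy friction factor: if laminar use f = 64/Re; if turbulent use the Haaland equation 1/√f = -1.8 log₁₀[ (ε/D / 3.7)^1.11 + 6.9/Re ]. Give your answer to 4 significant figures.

Re = ρVD/μ = 1255·10.33·0.1085/1 = 1407.
Re < 2300 → laminar, so f = 64/Re = 0.0455 (roughness is irrelevant in laminar flow).

f ≈ 0.04550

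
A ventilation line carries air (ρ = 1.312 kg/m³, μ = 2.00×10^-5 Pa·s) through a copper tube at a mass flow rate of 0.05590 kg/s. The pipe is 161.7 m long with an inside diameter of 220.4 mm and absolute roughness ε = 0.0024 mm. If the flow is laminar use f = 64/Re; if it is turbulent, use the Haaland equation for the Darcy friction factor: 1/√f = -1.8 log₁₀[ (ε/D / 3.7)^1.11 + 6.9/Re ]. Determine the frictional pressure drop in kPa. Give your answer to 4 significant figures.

ΔP ≈ 0.01633 kPa

A = πD²/4 = π(0.2204)²/4 = 0.03815 m²; mean velocity V = ṁ/(ρA) = 0.0559/(1.312 · 0.03815) = 1.117 m/s.
Reynolds number Re = ρVD/μ = 1.312 · 1.117 · 0.2204 / 2e-05 = 1.615e+04.
Re > 4000 → turbulent. Relative roughness ε/D = 2.4e-06/0.2204 = 1.09e-05. Haaland: 1/√f = -1.8 log₁₀[(1.09e-05/3.7)^1.11 + 6.9/1.615e+04] = -1.8 log₁₀[7.25e-07 + 0.000427] = 6.063, so f = 0.0272.
Darcy-Weisbach: ΔP = f(L/D)(ρV²/2) = 0.0272·(161.7/0.2204)·(1.312·1.117²/2) = 0.0272·733.7·0.8182 = 16.33 Pa.
ΔP = 16.33 Pa = 0.01633 kPa.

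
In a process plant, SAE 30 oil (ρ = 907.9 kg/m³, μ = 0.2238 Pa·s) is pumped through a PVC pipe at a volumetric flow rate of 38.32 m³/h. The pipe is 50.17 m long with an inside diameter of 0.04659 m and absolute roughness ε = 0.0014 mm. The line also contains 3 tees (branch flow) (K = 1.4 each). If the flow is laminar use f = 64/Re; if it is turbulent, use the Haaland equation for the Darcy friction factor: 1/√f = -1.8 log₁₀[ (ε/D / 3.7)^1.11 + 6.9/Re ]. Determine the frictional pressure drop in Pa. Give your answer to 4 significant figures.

Q = 38.32 m³/h = 38.32/3600 = 0.01064 m³/s.
Cross-sectional area A = πD²/4 = π(0.04659)²/4 = 0.001705 m²; mean velocity V = Q/A = 0.01064/0.001705 = 6.244 m/s.
Reynolds number Re = ρVD/μ = 907.9 · 6.244 · 0.04659 / 0.224 = 1180.
Re < 2300 → laminar flow, so f = 64/Re = 64/1180 = 0.05423 (the turbulent correlation is not needed).
Total minor-loss coefficient ΣK = 3·1.4 = 4.2.
ΔP = [f·L/D + ΣK]·(ρV²/2) = [0.05423·50.17/0.04659 + 4.2]·(907.9·6.244²/2) = [58.4 + 4.2]·1.77e+04 = 1.108e+06 Pa.

ΔP ≈ 1108000 Pa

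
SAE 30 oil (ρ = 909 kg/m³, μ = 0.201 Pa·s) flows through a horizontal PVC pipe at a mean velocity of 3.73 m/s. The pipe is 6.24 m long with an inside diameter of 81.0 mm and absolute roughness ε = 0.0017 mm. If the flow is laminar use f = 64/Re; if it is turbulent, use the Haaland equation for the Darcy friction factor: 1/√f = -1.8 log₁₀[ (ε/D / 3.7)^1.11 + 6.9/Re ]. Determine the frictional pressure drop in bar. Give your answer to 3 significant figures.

Reynolds number Re = ρVD/μ = 909 · 3.73 · 0.081 / 0.201 = 1366.
Re < 2300 → laminar flow, so f = 64/Re = 64/1366 = 0.04684 (the turbulent correlation is not needed).
Darcy-Weisbach: ΔP = f(L/D)(ρV²/2) = 0.04684·(6.24/0.081)·(909·3.73²/2) = 0.04684·77.04·6323 = 2.282e+04 Pa.
ΔP = 2.282e+04 Pa = 0.228 bar.

ΔP ≈ 0.228 bar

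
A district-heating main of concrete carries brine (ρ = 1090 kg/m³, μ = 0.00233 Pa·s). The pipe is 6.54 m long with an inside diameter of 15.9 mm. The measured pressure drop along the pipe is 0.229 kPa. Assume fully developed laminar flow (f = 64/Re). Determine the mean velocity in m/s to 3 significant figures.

V ≈ 0.119 m/s

For laminar flow, f = 64/Re with Re = ρVD/μ, so Darcy-Weisbach reduces to ΔP = 32μLV/D². Solving for V: V = ΔP·D²/(32μL) = 229·(0.0159)²/(32·0.00233·6.54) = 0.1187 m/s.
Check: Re = ρVD/μ = 1090·0.1187·0.0159/0.00233 = 883.1 < 2300, so the laminar assumption holds.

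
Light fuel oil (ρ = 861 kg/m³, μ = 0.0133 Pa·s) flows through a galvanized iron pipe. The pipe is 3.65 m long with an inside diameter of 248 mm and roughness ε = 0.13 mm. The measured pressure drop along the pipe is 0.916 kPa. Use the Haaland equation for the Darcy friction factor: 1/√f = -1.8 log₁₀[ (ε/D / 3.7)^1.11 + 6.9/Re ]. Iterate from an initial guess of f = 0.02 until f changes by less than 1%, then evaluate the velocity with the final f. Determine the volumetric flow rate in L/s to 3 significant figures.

Q ≈ 121 L/s

Rearranging Darcy-Weisbach: V = √(2·ΔP·D/(f·L·ρ)). With ε/D = 0.00013/0.248 = 0.000524, iterate starting from f = 0.02:
  f = 0.02 → V = √(2·916·0.248/(0.02·3.65·861)) = 2.689 m/s; Re = ρVD/μ = 4.316e+04; f → 0.0229
  f = 0.0229 → V = 2.512 m/s; Re = 4.034e+04; f → 0.02318
  f = 0.02318 → V = 2.497 m/s; Re = 4.009e+04; f → 0.02321
Converged (Δf/f < 1%). With the final f = 0.02321: V = √(2·916·0.248/(0.02321·3.65·861)) = 2.496 m/s.
Q = V·A = 2.496·(π/4·0.248²) = 0.1206 m³/s = 121 L/s.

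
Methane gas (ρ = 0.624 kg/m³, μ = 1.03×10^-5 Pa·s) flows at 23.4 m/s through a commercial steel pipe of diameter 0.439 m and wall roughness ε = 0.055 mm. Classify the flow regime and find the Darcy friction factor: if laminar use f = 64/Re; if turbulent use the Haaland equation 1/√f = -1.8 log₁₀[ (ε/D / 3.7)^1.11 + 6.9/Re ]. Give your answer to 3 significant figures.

Re = ρVD/μ = 0.624·23.4·0.439/1.03e-05 = 6.223e+05.
Re > 4000 → turbulent. ε/D = 5.5e-05/0.439 = 0.000125; Haaland: 1/√f = -1.8 log₁₀[1.09e-05 + 1.11e-05] = 8.384, so f = 0.01423.

f ≈ 0.0142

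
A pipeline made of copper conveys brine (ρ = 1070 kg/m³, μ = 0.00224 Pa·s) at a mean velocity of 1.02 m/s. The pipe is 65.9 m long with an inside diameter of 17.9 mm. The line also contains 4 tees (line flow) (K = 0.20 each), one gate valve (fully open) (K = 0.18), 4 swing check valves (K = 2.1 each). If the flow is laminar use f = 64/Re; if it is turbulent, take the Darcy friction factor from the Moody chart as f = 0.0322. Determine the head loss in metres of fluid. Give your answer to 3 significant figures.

h_f ≈ 6.78 m

Reynolds number Re = ρVD/μ = 1070 · 1.02 · 0.0179 / 0.00224 = 8721.
Re > 4000 → turbulent; use the Moody-chart value f = 0.0322.
Total minor-loss coefficient ΣK = 4·0.2 + 1·0.18 + 4·2.1 = 9.38.
ΔP = [f·L/D + ΣK]·(ρV²/2) = [0.0322·65.9/0.0179 + 9.38]·(1070·1.02²/2) = [118.5 + 9.38]·556.6 = 7.121e+04 Pa.
Head loss h_f = ΔP/(ρg) = 7.121e+04/(1070·9.81) = 6.78 m.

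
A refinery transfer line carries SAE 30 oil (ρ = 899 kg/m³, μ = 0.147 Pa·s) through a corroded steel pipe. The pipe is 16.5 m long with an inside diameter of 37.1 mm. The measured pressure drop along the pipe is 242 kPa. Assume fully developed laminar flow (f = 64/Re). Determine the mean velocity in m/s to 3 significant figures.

For laminar flow, f = 64/Re with Re = ρVD/μ, so Darcy-Weisbach reduces to ΔP = 32μLV/D². Solving for V: V = ΔP·D²/(32μL) = 2.42e+05·(0.0371)²/(32·0.147·16.5) = 4.292 m/s.
Check: Re = ρVD/μ = 899·4.292·0.0371/0.147 = 973.7 < 2300, so the laminar assumption holds.

V ≈ 4.29 m/s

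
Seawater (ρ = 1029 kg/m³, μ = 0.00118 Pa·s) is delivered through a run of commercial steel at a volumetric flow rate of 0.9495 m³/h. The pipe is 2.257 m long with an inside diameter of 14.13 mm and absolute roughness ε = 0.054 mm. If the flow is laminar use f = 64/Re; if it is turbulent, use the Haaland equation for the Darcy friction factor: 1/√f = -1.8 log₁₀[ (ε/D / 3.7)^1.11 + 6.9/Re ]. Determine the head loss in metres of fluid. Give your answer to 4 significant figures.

h_f ≈ 0.7458 m

Q = 0.9495 m³/h = 0.9495/3600 = 0.0002637 m³/s.
Cross-sectional area A = πD²/4 = π(0.01413)²/4 = 0.0001568 m²; mean velocity V = Q/A = 0.0002637/0.0001568 = 1.682 m/s.
Reynolds number Re = ρVD/μ = 1029 · 1.682 · 0.01413 / 0.00118 = 2.072e+04.
Re > 4000 → turbulent. Relative roughness ε/D = 5.4e-05/0.01413 = 0.00382. Haaland: 1/√f = -1.8 log₁₀[(0.00382/3.7)^1.11 + 6.9/2.072e+04] = -1.8 log₁₀[0.000485 + 0.000333] = 5.557, so f = 0.03238.
Darcy-Weisbach: ΔP = f(L/D)(ρV²/2) = 0.03238·(2.257/0.01413)·(1029·1.682²/2) = 0.03238·159.7·1456 = 7528 Pa.
Head loss h_f = ΔP/(ρg) = 7528/(1029·9.81) = 0.7458 m.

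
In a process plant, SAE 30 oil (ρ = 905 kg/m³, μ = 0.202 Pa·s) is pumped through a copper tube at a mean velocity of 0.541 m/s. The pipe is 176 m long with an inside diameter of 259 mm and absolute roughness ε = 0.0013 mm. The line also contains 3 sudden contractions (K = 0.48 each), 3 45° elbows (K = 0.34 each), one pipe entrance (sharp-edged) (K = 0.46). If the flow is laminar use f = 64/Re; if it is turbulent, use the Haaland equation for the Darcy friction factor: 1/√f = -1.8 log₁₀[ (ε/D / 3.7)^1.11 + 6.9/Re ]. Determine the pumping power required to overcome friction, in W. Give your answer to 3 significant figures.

Reynolds number Re = ρVD/μ = 905 · 0.541 · 0.259 / 0.202 = 627.8.
Re < 2300 → laminar flow, so f = 64/Re = 64/627.8 = 0.1019 (the turbulent correlation is not needed).
Total minor-loss coefficient ΣK = 3·0.48 + 3·0.34 + 1·0.46 = 2.92.
ΔP = [f·L/D + ΣK]·(ρV²/2) = [0.1019·176/0.259 + 2.92]·(905·0.541²/2) = [69.28 + 2.92]·132.4 = 9562 Pa.
Q = V·A = 0.541·0.05269 = 0.0285 m³/s.
Pumping power P = QΔP = 0.0285·9562 = 272.5 W = 273 W.

P ≈ 273 W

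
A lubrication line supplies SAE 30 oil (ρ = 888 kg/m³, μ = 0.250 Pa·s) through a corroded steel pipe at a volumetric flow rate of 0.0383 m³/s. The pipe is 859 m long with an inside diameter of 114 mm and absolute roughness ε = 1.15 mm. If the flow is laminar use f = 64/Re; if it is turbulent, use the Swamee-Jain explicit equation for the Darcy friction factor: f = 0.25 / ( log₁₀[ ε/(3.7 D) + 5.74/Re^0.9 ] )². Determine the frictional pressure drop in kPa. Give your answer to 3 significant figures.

Cross-sectional area A = πD²/4 = π(0.114)²/4 = 0.01021 m²; mean velocity V = Q/A = 0.0383/0.01021 = 3.752 m/s.
Reynolds number Re = ρVD/μ = 888 · 3.752 · 0.114 / 0.25 = 1519.
Re < 2300 → laminar flow, so f = 64/Re = 64/1519 = 0.04212 (the turbulent correlation is not needed).
Darcy-Weisbach: ΔP = f(L/D)(ρV²/2) = 0.04212·(859/0.114)·(888·3.752²/2) = 0.04212·7535·6251 = 1.984e+06 Pa.
ΔP = 1.984e+06 Pa = 1980 kPa.

ΔP ≈ 1980 kPa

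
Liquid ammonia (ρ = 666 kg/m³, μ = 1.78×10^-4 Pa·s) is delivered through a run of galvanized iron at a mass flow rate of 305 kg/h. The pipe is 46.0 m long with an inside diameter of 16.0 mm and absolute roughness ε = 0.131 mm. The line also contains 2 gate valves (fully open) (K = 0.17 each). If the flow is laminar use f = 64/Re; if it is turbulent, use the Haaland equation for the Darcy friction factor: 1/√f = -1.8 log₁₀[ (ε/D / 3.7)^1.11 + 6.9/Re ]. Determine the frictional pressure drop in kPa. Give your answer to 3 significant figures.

ṁ = 305 kg/h = 305/3600 = 0.08472 kg/s.
A = πD²/4 = π(0.016)²/4 = 0.0002011 m²; mean velocity V = ṁ/(ρA) = 0.08472/(666 · 0.0002011) = 0.6327 m/s.
Reynolds number Re = ρVD/μ = 666 · 0.6327 · 0.016 / 0.000178 = 3.788e+04.
Re > 4000 → turbulent. Relative roughness ε/D = 0.000131/0.016 = 0.00819. Haaland: 1/√f = -1.8 log₁₀[(0.00819/3.7)^1.11 + 6.9/3.788e+04] = -1.8 log₁₀[0.00113 + 0.000182] = 5.188, so f = 0.03715.
Total minor-loss coefficient ΣK = 2·0.17 = 0.34.
ΔP = [f·L/D + ΣK]·(ρV²/2) = [0.03715·46/0.016 + 0.34]·(666·0.6327²/2) = [106.8 + 0.34]·133.3 = 1.428e+04 Pa.
ΔP = 1.428e+04 Pa = 14.3 kPa.

ΔP ≈ 14.3 kPa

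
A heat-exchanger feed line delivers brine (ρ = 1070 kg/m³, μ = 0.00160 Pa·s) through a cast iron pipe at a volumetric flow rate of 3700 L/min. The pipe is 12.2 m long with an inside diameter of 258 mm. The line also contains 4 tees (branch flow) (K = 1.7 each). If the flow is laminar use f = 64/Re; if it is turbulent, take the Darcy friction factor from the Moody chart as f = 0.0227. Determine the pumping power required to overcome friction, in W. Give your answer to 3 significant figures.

Q = 3700 L/min = 3700/60000 = 0.06167 m³/s.
Cross-sectional area A = πD²/4 = π(0.258)²/4 = 0.05228 m²; mean velocity V = Q/A = 0.06167/0.05228 = 1.18 m/s.
Reynolds number Re = ρVD/μ = 1070 · 1.18 · 0.258 / 0.0016 = 2.035e+05.
Re > 4000 → turbulent; use the Moody-chart value f = 0.0227.
Total minor-loss coefficient ΣK = 4·1.7 = 6.8.
ΔP = [f·L/D + ΣK]·(ρV²/2) = [0.0227·12.2/0.258 + 6.8]·(1070·1.18²/2) = [1.073 + 6.8]·744.4 = 5861 Pa.
Pumping power P = QΔP = 0.06167·5861 = 361.4 W = 361 W.

P ≈ 361 W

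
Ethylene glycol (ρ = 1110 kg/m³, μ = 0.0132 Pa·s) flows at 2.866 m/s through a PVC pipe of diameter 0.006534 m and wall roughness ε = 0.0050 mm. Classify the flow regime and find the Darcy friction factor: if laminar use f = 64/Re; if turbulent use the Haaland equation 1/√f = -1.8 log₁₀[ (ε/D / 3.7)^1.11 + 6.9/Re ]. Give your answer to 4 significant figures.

Re = ρVD/μ = 1110·2.866·0.006534/0.0132 = 1575.
Re < 2300 → laminar, so f = 64/Re = 0.04064 (roughness is irrelevant in laminar flow).

f ≈ 0.04064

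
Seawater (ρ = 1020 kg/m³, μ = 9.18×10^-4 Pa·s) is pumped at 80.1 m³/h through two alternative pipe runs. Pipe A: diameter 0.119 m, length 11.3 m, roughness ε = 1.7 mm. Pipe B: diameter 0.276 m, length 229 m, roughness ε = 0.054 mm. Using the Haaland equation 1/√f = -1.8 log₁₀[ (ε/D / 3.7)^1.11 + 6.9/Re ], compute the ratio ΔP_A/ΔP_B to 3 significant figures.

ΔP_A/ΔP_B ≈ 7.81

Pipe A: V = Q/A = 0.02225/0.01112 = 2.001 m/s; Re = 2.645e+05; ε/D = 0.0143; Haaland → f = 0.04318; ΔP_A = f(L/D)(ρV²/2) = 8370 Pa.
Pipe B: V = Q/A = 0.02225/0.05983 = 0.3719 m/s; Re = 1.14e+05; ε/D = 0.000196; Haaland → f = 0.01831; ΔP_B = f(L/D)(ρV²/2) = 1072 Pa.
ΔP_A/ΔP_B = 8370/1072 = 7.81.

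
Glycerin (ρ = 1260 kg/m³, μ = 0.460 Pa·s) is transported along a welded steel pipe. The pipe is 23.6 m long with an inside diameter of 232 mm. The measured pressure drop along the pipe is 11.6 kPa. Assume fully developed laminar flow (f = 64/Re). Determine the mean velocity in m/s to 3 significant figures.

For laminar flow, f = 64/Re with Re = ρVD/μ, so Darcy-Weisbach reduces to ΔP = 32μLV/D². Solving for V: V = ΔP·D²/(32μL) = 1.16e+04·(0.232)²/(32·0.46·23.6) = 1.797 m/s.
Check: Re = ρVD/μ = 1260·1.797·0.232/0.46 = 1142 < 2300, so the laminar assumption holds.

V ≈ 1.80 m/s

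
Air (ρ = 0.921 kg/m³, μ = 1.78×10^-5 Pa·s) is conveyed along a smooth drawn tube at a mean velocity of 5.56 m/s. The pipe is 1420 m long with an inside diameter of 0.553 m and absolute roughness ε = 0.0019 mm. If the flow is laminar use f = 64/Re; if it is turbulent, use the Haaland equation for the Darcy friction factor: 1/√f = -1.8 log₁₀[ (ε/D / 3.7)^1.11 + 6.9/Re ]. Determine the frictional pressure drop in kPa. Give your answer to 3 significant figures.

ΔP ≈ 0.593 kPa

Reynolds number Re = ρVD/μ = 0.921 · 5.56 · 0.553 / 1.78e-05 = 1.591e+05.
Re > 4000 → turbulent. Relative roughness ε/D = 1.9e-06/0.553 = 3.44e-06. Haaland: 1/√f = -1.8 log₁₀[(3.44e-06/3.7)^1.11 + 6.9/1.591e+05] = -1.8 log₁₀[2.02e-07 + 4.34e-05] = 7.849, so f = 0.01623.
Darcy-Weisbach: ΔP = f(L/D)(ρV²/2) = 0.01623·(1420/0.553)·(0.921·5.56²/2) = 0.01623·2568·14.24 = 593.3 Pa.
ΔP = 593.3 Pa = 0.593 kPa.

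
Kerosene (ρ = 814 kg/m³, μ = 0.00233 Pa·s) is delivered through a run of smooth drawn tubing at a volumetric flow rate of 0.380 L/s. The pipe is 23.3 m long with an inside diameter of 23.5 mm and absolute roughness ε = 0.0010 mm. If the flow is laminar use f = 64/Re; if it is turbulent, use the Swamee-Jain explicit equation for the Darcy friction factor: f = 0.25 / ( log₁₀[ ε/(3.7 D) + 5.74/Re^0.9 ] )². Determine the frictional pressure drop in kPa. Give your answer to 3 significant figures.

Q = 0.380 L/s = 0.380/1000 = 0.00038 m³/s.
Cross-sectional area A = πD²/4 = π(0.0235)²/4 = 0.0004337 m²; mean velocity V = Q/A = 0.00038/0.0004337 = 0.8761 m/s.
Reynolds number Re = ρVD/μ = 814 · 0.8761 · 0.0235 / 0.00233 = 7193.
Re > 4000 → turbulent. Relative roughness ε/D = 1e-06/0.0235 = 4.26e-05. Swamee-Jain: f = 0.25/(log₁₀[4.26e-05/3.7 + 5.74/7193^0.9])² = 0.25/(log₁₀[1.15e-05 + 0.00194])² = 0.25/(-2.71)² = 0.03405.
Darcy-Weisbach: ΔP = f(L/D)(ρV²/2) = 0.03405·(23.3/0.0235)·(814·0.8761²/2) = 0.03405·991.5·312.4 = 1.055e+04 Pa.
ΔP = 1.055e+04 Pa = 10.5 kPa.

ΔP ≈ 10.5 kPa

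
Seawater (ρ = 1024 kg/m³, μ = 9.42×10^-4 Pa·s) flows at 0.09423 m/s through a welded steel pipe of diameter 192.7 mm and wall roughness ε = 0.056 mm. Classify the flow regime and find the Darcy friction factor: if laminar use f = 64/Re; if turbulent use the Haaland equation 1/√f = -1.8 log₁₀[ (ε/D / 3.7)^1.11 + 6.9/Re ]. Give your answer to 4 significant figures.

Re = ρVD/μ = 1024·0.09423·0.1927/0.000942 = 1.974e+04.
Re > 4000 → turbulent. ε/D = 5.6e-05/0.1927 = 0.000291; Haaland: 1/√f = -1.8 log₁₀[2.78e-05 + 0.00035] = 6.162, so f = 0.02634.

f ≈ 0.02634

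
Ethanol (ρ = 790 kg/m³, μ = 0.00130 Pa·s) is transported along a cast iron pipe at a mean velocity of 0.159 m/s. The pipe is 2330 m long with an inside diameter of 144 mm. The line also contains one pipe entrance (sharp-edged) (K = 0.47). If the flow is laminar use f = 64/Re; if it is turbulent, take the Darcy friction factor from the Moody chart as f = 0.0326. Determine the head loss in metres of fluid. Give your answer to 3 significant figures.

Reynolds number Re = ρVD/μ = 790 · 0.159 · 0.144 / 0.0013 = 1.391e+04.
Re > 4000 → turbulent; use the Moody-chart value f = 0.0326.
Total minor-loss coefficient ΣK = 1·0.47 = 0.47.
ΔP = [f·L/D + ΣK]·(ρV²/2) = [0.0326·2330/0.144 + 0.47]·(790·0.159²/2) = [527.5 + 0.47]·9.986 = 5272 Pa.
Head loss h_f = ΔP/(ρg) = 5272/(790·9.81) = 0.680 m.

h_f ≈ 0.680 m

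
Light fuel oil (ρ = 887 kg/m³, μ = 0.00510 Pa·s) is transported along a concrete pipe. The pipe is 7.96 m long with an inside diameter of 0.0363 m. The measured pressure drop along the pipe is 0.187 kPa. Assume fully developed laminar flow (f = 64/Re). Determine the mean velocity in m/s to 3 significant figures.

For laminar flow, f = 64/Re with Re = ρVD/μ, so Darcy-Weisbach reduces to ΔP = 32μLV/D². Solving for V: V = ΔP·D²/(32μL) = 187·(0.0363)²/(32·0.0051·7.96) = 0.1897 m/s.
Check: Re = ρVD/μ = 887·0.1897·0.0363/0.0051 = 1198 < 2300, so the laminar assumption holds.

V ≈ 0.190 m/s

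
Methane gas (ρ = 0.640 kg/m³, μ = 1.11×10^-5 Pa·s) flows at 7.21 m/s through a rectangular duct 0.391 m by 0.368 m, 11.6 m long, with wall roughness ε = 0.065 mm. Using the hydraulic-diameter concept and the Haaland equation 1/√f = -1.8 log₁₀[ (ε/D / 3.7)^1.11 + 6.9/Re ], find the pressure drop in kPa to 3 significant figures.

Hydraulic diameter D_h = 4A/P = 4·(0.391·0.368)/(2·(0.391+0.368)) = 0.5756/1.518 = 0.3792 m.
Re = ρVD_h/μ = 0.64·7.21·0.3792/1.11e-05 = 1.576e+05.
ε/D_h = 6.5e-05/0.3792 = 0.000171; Haaland gives 1/√f = -1.8 log₁₀[1.55e-05+4.38e-05] = 7.609, so f = 0.01727.
ΔP = f(L/D_h)(ρV²/2) = 0.01727·11.6/0.3792·16.63 = 8.79 Pa.
ΔP = 0.00879 kPa.

ΔP ≈ 0.00879 kPa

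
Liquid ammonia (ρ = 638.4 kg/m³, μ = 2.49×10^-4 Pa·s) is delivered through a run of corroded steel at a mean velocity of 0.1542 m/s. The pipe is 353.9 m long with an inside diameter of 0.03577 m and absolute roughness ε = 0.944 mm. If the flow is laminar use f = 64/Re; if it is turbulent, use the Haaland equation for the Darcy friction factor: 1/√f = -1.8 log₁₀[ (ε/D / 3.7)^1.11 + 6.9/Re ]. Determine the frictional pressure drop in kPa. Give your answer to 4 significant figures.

Reynolds number Re = ρVD/μ = 638.4 · 0.1542 · 0.03577 / 0.000249 = 1.414e+04.
Re > 4000 → turbulent. Relative roughness ε/D = 0.000944/0.03577 = 0.0264. Haaland: 1/√f = -1.8 log₁₀[(0.0264/3.7)^1.11 + 6.9/1.414e+04] = -1.8 log₁₀[0.00414 + 0.000488] = 4.202, so f = 0.05663.
Darcy-Weisbach: ΔP = f(L/D)(ρV²/2) = 0.05663·(353.9/0.03577)·(638.4·0.1542²/2) = 0.05663·9894·7.59 = 4253 Pa.
ΔP = 4253 Pa = 4.253 kPa.

ΔP ≈ 4.253 kPa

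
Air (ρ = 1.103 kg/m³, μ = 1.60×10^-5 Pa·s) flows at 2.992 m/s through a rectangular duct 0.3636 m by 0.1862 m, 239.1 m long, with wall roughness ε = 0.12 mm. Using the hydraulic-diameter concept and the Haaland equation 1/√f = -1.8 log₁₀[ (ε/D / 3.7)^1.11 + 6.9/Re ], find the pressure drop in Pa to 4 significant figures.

ΔP ≈ 106.2 Pa

Hydraulic diameter D_h = 4A/P = 4·(0.3636·0.1862)/(2·(0.3636+0.1862)) = 0.2708/1.1 = 0.2463 m.
Re = ρVD_h/μ = 1.103·2.992·0.2463/1.6e-05 = 5.08e+04.
ε/D_h = 0.00012/0.2463 = 0.000487; Haaland gives 1/√f = -1.8 log₁₀[4.93e-05+0.000136] = 6.719, so f = 0.02215.
ΔP = f(L/D_h)(ρV²/2) = 0.02215·239.1/0.2463·4.937 = 106.2 Pa.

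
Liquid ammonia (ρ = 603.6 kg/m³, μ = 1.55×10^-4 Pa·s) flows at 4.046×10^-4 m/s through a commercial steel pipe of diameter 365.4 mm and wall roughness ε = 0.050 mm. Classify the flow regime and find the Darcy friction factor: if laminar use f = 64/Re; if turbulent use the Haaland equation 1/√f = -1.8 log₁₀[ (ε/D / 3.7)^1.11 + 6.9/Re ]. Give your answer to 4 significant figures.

f ≈ 0.1112

Re = ρVD/μ = 603.6·0.0004046·0.3654/0.000155 = 575.7.
Re < 2300 → laminar, so f = 64/Re = 0.1112 (roughness is irrelevant in laminar flow).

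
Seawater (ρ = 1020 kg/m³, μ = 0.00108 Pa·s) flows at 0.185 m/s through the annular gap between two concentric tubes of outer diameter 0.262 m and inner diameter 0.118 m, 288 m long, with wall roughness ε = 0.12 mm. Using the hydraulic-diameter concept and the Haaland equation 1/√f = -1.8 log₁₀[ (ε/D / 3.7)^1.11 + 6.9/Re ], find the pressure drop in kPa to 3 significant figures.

ΔP ≈ 0.911 kPa

Hydraulic diameter D_h = 4A/P = D_o - D_i = 0.262 - 0.118 = 0.144 m.
Re = ρVD_h/μ = 1020·0.185·0.144/0.00108 = 2.516e+04.
ε/D_h = 0.00012/0.144 = 0.000833; Haaland gives 1/√f = -1.8 log₁₀[8.94e-05+0.000274] = 6.191, so f = 0.02609.
ΔP = f(L/D_h)(ρV²/2) = 0.02609·288/0.144·17.45 = 910.9 Pa.
ΔP = 0.911 kPa.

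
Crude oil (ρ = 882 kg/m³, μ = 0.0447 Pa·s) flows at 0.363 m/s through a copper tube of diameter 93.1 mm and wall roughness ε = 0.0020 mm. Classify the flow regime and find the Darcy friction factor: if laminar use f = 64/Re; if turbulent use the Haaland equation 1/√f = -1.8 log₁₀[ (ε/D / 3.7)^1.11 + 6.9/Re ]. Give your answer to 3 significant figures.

Re = ρVD/μ = 882·0.363·0.0931/0.0447 = 666.8.
Re < 2300 → laminar, so f = 64/Re = 0.09598 (roughness is irrelevant in laminar flow).

f ≈ 0.0960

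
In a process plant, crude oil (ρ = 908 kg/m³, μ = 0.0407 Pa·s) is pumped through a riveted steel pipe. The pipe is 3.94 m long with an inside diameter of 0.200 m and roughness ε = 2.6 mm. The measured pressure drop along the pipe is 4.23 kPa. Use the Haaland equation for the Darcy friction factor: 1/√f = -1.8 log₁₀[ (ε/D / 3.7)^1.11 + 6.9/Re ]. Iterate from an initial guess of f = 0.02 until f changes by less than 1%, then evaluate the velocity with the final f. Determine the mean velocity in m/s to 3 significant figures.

Rearranging Darcy-Weisbach: V = √(2·ΔP·D/(f·L·ρ)). With ε/D = 0.0026/0.2 = 0.013, iterate starting from f = 0.02:
  f = 0.02 → V = √(2·4230·0.2/(0.02·3.94·908)) = 4.863 m/s; Re = ρVD/μ = 2.17e+04; f → 0.04373
  f = 0.04373 → V = 3.289 m/s; Re = 1.467e+04; f → 0.0447
  f = 0.0447 → V = 3.253 m/s; Re = 1.451e+04; f → 0.04474
Converged (Δf/f < 1%). With the final f = 0.04474: V = √(2·4230·0.2/(0.04474·3.94·908)) = 3.251 m/s.

V ≈ 3.25 m/s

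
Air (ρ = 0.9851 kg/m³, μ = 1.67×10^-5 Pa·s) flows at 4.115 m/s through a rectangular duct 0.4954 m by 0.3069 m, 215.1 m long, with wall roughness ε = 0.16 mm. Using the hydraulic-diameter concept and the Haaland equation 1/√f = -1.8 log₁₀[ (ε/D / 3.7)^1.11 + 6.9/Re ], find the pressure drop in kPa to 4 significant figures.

ΔP ≈ 0.09451 kPa

Hydraulic diameter D_h = 4A/P = 4·(0.4954·0.3069)/(2·(0.4954+0.3069)) = 0.6082/1.605 = 0.379 m.
Re = ρVD_h/μ = 0.9851·4.115·0.379/1.67e-05 = 9.2e+04.
ε/D_h = 0.00016/0.379 = 0.000422; Haaland gives 1/√f = -1.8 log₁₀[4.2e-05+7.5e-05] = 7.077, so f = 0.01997.
ΔP = f(L/D_h)(ρV²/2) = 0.01997·215.1/0.379·8.34 = 94.51 Pa.
ΔP = 0.09451 kPa.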